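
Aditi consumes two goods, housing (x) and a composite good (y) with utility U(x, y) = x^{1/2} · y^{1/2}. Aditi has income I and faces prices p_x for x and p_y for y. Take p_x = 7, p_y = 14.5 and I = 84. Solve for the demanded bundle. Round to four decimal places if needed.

x* = 6, y* = 2.8966

Demand: x*(p_x,p_y,I) = 0.5·I/p_x and y* = 0.5·I/p_y.
At p_x=7, p_y=14.5, I=84: x* = 0.5·84/7 = 6, y* = 2.8966.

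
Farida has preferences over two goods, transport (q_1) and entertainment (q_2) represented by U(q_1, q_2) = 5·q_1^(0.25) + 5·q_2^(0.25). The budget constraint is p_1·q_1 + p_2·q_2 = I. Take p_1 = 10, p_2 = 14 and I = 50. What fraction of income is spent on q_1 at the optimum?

share on q_1 = 0.528

MU_q_1 ∝ 5·q_1^(-0.75), MU_q_2 ∝ 5·q_2^(-0.75), so MRS = (q_2/q_1)^(0.75) = p_1/p_2.
Hence q_2/q_1 = (p_1/p_2)^(1/(0.75)), i.e. raised to the 4/3 power.
Substitute q_2 = (q_2/q_1)·q_1 into the budget: q_1* = I/(p_1 + p_2·(q_2/q_1)).
Numerically q_2/q_1 = 0.638503, so q_1* = 50/(10 + 14·0.638503) = 2.64 and q_2* = 0.638503·2.64 = 1.6857.
Expenditure on q_1: 10·2.64 = 26.4005; share = 0.528.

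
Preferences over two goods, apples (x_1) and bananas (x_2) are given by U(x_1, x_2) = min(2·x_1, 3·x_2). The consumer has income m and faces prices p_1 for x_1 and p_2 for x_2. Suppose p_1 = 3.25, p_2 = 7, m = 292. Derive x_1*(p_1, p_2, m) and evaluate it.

x_1* = 36.8842

Leontief preferences: the optimum is at the kink where x_1/3 = x_2/2, i.e. x_2 = (2/3)·x_1.
Budget: p_1·x_1 + p_2·(2/3)·x_1 = m, so (3·p_1 + 2·p_2)·x_1 = 3·m.
Demand: x_1*(p_1,p_2,m) = 3·m/(3·p_1 + 2·p_2), x_2* = 2·m/(3·p_1 + 2·p_2).
Here 3·3.25 + 2·7 = 23.75, giving x_1* = 36.8842.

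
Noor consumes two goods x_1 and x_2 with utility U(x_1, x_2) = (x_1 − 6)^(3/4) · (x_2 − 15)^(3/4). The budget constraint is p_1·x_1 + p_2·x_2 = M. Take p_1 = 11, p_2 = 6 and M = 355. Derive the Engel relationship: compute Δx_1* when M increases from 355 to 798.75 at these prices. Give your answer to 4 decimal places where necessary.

Let x_1' = x_1−6, x_2' = x_2−15. MRS = x_2'/x_1' = p_1/p_2.
Substituting into the budget: x_1* = 6 + 0.5·(M − 6·p_1 − 15·p_2)/p_1, and x_2* = 15 + 0.5·(…)/p_2.
Discretionary income = 355 − 6·11 − 15·6 = 199; x_1* = 6 + 0.5·199/11 = 15.0455.
At M' = 798.75: x_1* = 35.2159. Change: 35.2159 − 15.0455 = 20.1705.

Δx_1* = 20.1705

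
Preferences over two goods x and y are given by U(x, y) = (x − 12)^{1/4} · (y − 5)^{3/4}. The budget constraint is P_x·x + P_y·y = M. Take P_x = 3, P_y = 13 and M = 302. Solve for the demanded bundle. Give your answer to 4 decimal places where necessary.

x* = 28.75, y* = 16.5962

This is Cobb-Douglas in (x−12, y−5): tangency gives 0.25·P_y·(y−5) = 0.75·P_x·(x−12).
Substituting into the budget: x* = 12 + 0.25·(M − 12·P_x − 5·P_y)/P_x, and y* = 5 + 0.75·(…)/P_y.
Discretionary income = 302 − 12·3 − 5·13 = 201; x* = 12 + 0.25·201/3 = 28.75; y* = 5 + 0.75·201/13 = 16.5962.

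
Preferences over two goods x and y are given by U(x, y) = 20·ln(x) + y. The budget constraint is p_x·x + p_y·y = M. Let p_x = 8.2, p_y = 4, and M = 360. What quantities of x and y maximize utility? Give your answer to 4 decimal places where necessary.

So x*(p_x,p_y) = 20·p_y/p_x, independent of income; and y* = (M − 20·p_y)/p_y.
At the given prices: x* = 20·4/8.2 = 9.7561, and y* = 70.

x* = 9.7561, y* = 70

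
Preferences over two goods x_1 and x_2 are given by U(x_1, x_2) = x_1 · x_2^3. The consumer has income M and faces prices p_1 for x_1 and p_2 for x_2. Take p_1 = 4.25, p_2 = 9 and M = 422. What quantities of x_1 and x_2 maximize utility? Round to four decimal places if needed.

x_1* = 24.8235, x_2* = 35.1667

The MRS is (1/3)·x_2/x_1. Set MRS = p_1/p_2.
Rearranging, p_2·x_2 = 3·p_1·x_1. Substituting into the budget gives p_1·x_1·(1 + 3) = M.
Demand: x_1*(p_1,p_2,M) = 0.25·M/p_1 and x_2* = 0.75·M/p_2.
At p_1=4.25, p_2=9, M=422: x_1* = 0.25·422/4.25 = 24.8235, x_2* = 35.1667.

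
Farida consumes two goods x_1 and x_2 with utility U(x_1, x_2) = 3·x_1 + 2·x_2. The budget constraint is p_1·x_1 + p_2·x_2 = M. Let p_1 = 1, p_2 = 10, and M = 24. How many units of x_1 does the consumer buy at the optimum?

x_1* = 24

Perfect substitutes: compare marginal utility per dollar. 3/p_1 vs 2/p_2 → 3 vs 0.2.
x_1 gives more utility per dollar, so spend all income on x_1: x_1* = M/p_1, x_2* = 0.
Numerically: x_1* = 24, x_2* = 0.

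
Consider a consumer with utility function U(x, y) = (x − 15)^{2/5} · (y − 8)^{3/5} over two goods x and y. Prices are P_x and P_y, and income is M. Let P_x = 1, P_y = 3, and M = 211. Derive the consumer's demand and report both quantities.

MRS = (2/3)·(y−8)/(x−15). Tangency with P_x/P_y gives y−8 = (3/2)·(P_x/P_y)·(x−15).
After buying the subsistence bundle (15, 8), a share 0.4 of the remaining income goes to x: x* = 15 + 0.4·(M − 15P_x − 8P_y)/P_x.
Discretionary income = 211 − 15·1 − 8·3 = 172; x* = 15 + 0.4·172/1 = 83.8; y* = 8 + 0.6·172/3 = 42.4.

x* = 83.8, y* = 42.4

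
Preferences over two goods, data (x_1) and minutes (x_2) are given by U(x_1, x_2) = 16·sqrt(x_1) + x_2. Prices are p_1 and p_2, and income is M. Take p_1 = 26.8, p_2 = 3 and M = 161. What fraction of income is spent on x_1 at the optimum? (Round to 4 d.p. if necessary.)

share on x_1 = 0.1335

Utility is quasi-linear in x_2; the FOC for x_1 is 8/√x_1 = p_1/p_2.
Solve: √x_1 = 8·p_2/p_1, so x_1*(p_1,p_2) = (8·p_2/p_1)², and x_2* = (M − p_1·x_1*)/p_2.
Plugging in: x_1* = (8·3/26.8)² = 0.802, x_2* = 46.5025.
Expenditure on x_1: 26.8·0.802 = 21.4925; share = 0.1335.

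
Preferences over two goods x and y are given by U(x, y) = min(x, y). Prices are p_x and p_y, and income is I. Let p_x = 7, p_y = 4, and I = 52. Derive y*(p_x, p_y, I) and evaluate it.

y* = 4.7273

With perfect complements, no substitution: consume in ratio x:y = 1:1.
Budget: p_x·x + p_y·x = I, so (p_x + p_y)·x = I.
Demand: x*(p_x,p_y,I) = I/(p_x + p_y), y* = I/(p_x + p_y).
Here 7 + 4 = 11, giving y* = 4.7273.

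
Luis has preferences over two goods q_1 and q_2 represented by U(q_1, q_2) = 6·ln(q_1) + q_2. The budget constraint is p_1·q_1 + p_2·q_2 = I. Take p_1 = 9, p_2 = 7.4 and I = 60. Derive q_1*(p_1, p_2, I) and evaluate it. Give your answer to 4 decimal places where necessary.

MU_q_1 = 6/q_1, MU_q_2 = 1. Tangency: 6/q_1 = p_1/p_2.
So q_1*(p_1,p_2) = 6·p_2/p_1, independent of income; and q_2* = (I − 6·p_2)/p_2.
At the given prices: q_1* = 6·7.4/9 = 4.9333.

q_1* = 4.9333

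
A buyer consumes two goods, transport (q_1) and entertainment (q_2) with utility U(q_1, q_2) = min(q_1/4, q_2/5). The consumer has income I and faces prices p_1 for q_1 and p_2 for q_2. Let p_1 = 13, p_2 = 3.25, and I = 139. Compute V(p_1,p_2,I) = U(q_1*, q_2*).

With perfect complements, no substitution: consume in ratio q_1:q_2 = 4:5.
Budget: p_1·q_1 + p_2·(5/4)·q_1 = I, so (4·p_1 + 5·p_2)·q_1 = 4·I.
Demand: q_1*(p_1,p_2,I) = 4·I/(4·p_1 + 5·p_2), q_2* = 5·I/(4·p_1 + 5·p_2).
Here 4·13 + 5·3.25 = 68.25, giving q_1* = 8.1465 and q_2* = 10.1832.
Utility at the optimum: U(8.1465, 10.1832) = 2.0366.

V = 2.0366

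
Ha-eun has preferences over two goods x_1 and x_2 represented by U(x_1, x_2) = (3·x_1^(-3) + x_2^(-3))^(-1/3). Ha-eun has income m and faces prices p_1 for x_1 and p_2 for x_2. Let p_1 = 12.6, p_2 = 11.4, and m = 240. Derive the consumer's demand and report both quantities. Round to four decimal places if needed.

MU_x_1 ∝ 3·x_1^(-4), MU_x_2 ∝ x_2^(-4), so MRS = 3·(x_2/x_1)^(4) = p_1/p_2.
Hence x_2/x_1 = ((1/3)·p_1/p_2)^(1/(4)), i.e. raised to the 0.25 power.
With the ratio pinned down, the budget gives x_1* = m/(p_1 + p_2·(x_2/x_1)) and x_2* = (x_2/x_1)·x_1*.
Numerically x_2/x_1 = 0.779087, so x_1* = 240/(12.6 + 11.4·0.779087) = 11.1724 and x_2* = 0.779087·11.1724 = 8.7042.

x_1* = 11.1724, x_2* = 8.7042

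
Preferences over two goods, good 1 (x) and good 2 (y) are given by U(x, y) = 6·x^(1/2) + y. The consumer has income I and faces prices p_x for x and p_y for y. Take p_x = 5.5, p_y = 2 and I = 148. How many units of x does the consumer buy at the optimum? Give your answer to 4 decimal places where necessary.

Utility is quasi-linear in y; the FOC for x is 3/√x = p_x/p_y.
Thus x* = (3·p_y/p_x)² — independent of I — with the rest of income spent on y.
Plugging in: x* = (3·2/5.5)² = 1.1901.

x* = 1.1901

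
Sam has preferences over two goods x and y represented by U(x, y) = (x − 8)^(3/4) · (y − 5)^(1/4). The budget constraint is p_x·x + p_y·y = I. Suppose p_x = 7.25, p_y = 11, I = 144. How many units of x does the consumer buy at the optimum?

x* = 11.2069

Discretionary income = 144 − 8·7.25 − 5·11 = 31; x* = 8 + 0.75·31/7.25 = 11.2069.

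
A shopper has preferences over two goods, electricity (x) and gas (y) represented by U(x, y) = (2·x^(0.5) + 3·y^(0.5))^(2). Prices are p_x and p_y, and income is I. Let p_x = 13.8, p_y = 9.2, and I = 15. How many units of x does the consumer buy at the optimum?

x* = 0.2484

MU_x ∝ 2·x^(-0.5), MU_y ∝ 3·y^(-0.5), so MRS = (2/3)·(y/x)^(0.5) = p_x/p_y.
Hence y/x = ((3/2)·p_x/p_y)^(1/(0.5)), i.e. raised to the 2 power.
With the ratio pinned down, the budget gives x* = I/(p_x + p_y·(y/x)) and y* = (y/x)·x*.
Numerically y/x = 5.0625, so x* = 15/(13.8 + 9.2·5.0625) = 0.2484.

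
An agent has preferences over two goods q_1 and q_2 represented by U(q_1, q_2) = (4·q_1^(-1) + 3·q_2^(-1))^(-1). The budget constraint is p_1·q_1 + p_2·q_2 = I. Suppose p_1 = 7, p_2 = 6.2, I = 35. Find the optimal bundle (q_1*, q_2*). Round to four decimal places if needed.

q_1* = 2.7548, q_2* = 2.5349

From the CES first-order condition, (4/3)·(q_2/q_1)^(2) = p_1/p_2.
Solve for the ratio: q_2/q_1 = [(3/4)·p_1/p_2]^(0.5).
Substitute q_2 = (q_2/q_1)·q_1 into the budget: q_1* = I/(p_1 + p_2·(q_2/q_1)).
Numerically q_2/q_1 = 0.920203, so q_1* = 35/(7 + 6.2·0.920203) = 2.7548 and q_2* = 0.920203·2.7548 = 2.5349.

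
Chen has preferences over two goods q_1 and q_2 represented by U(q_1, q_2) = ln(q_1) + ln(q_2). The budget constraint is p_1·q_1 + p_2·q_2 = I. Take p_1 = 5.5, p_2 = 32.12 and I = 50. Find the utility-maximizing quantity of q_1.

Tangency: MRS = q_2/q_1 = p_1/p_2.
So p_2·q_2 = p_1·q_1; combined with the budget, a share 0.5 of income goes to q_1.
Demand: q_1*(p_1,p_2,I) = 0.5·I/p_1 and q_2* = 0.5·I/p_2.
At p_1=5.5, p_2=32.12, I=50: q_1* = 0.5·50/5.5 = 4.5455.

q_1* = 4.5455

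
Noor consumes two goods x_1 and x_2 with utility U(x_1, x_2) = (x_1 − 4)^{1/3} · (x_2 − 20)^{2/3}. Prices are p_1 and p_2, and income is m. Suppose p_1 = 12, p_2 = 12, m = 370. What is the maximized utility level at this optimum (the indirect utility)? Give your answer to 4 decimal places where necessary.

Substituting into the budget: x_1* = 4 + 1/3·(m − 4·p_1 − 20·p_2)/p_1, and x_2* = 20 + 2/3·(…)/p_2.
Discretionary income = 370 − 4·12 − 20·12 = 82; x_1* = 4 + 1/3·82/12 = 6.2778; x_2* = 20 + 2/3·82/12 = 24.5556.
Utility at the optimum: U(6.2778, 24.5556) = 3.6157.

V = 3.6157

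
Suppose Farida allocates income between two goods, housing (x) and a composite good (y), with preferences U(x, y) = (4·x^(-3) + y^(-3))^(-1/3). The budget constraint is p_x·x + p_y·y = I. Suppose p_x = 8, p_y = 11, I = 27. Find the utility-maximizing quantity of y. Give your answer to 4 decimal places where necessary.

Numerically y/x = 0.652994, so x* = 27/(8 + 11·0.652994) = 1.7783 and y* = 0.652994·1.7783 = 1.1612.

y* = 1.1612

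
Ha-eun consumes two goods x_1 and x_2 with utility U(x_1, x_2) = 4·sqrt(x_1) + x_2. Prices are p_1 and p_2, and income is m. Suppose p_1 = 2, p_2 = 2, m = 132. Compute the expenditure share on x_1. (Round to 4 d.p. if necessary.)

share on x_1 = 0.0606

Utility is quasi-linear in x_2; the FOC for x_1 is 2/√x_1 = p_1/p_2.
Solve: √x_1 = 2·p_2/p_1, so x_1*(p_1,p_2) = (2·p_2/p_1)², and x_2* = (m − p_1·x_1*)/p_2.
Plugging in: x_1* = (2·2/2)² = 4, x_2* = 62.
Expenditure on x_1: 2·4 = 8; share = 0.0606.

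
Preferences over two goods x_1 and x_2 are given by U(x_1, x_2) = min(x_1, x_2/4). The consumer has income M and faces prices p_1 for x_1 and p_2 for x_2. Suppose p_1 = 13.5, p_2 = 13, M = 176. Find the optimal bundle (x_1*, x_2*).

x_1* = 2.687, x_2* = 10.7481

Leontief preferences: the optimum is at the kink where x_1/1 = x_2/4, i.e. x_2 = 4·x_1.
Budget: p_1·x_1 + p_2·4·x_1 = M, so (p_1 + 4·p_2)·x_1 = M.
Demand: x_1*(p_1,p_2,M) = M/(p_1 + 4·p_2), x_2* = 4·M/(p_1 + 4·p_2).
Here 13.5 + 4·13 = 65.5, giving x_1* = 2.687 and x_2* = 10.7481.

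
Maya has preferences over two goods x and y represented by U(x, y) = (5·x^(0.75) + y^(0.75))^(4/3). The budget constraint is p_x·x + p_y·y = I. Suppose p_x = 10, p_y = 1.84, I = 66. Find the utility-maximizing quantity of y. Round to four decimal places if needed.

From the CES first-order condition, 5·(y/x)^(0.25) = p_x/p_y.
Solve for the ratio: y/x = [(1/5)·p_x/p_y]^(4).
With the ratio pinned down, the budget gives x* = I/(p_x + p_y·(y/x)) and y* = (y/x)·x*.
Numerically y/x = 1.395882, so x* = 66/(10 + 1.84·1.395882) = 5.2513 and y* = 1.395882·5.2513 = 7.3301.

y* = 7.3301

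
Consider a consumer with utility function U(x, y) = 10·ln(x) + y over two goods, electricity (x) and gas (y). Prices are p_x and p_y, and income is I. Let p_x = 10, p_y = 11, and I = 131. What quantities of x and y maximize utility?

x* = 11, y* = 1.9091

So x*(p_x,p_y) = 10·p_y/p_x, independent of income; and y* = (I − 10·p_y)/p_y.
At the given prices: x* = 10·11/10 = 11, and y* = 1.9091.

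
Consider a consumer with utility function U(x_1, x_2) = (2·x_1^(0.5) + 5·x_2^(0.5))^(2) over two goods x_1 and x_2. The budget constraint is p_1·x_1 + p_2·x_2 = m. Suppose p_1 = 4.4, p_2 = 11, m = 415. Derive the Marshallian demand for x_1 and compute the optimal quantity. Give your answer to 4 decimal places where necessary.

Numerically x_2/x_1 = 1, so x_1* = 415/(4.4 + 11·1) = 26.9481.

x_1* = 26.9481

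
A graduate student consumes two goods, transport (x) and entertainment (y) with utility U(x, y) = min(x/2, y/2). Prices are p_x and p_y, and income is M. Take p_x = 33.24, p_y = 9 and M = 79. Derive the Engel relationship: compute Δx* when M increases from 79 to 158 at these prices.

Demand: x*(p_x,p_y,M) = 2·M/(2·p_x + 2·p_y), y* = 2·M/(2·p_x + 2·p_y).
Here 2·33.24 + 2·9 = 84.48, giving x* = 1.8703.
At M' = 158: x* = 3.7405. Change: 3.7405 − 1.8703 = 1.8703.

Δx* = 1.8703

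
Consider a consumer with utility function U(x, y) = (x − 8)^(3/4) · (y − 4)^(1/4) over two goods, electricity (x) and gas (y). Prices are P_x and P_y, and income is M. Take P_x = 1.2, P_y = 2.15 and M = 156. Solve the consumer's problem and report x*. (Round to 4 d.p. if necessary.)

x* = 94.125

MRS = 3·(y−4)/(x−8). Tangency with P_x/P_y gives y−4 = (1/3)·(P_x/P_y)·(x−8).
After buying the subsistence bundle (8, 4), a share 0.75 of the remaining income goes to x: x* = 8 + 0.75·(M − 8P_x − 4P_y)/P_x.
Discretionary income = 156 − 8·1.2 − 4·2.15 = 137.8; x* = 8 + 0.75·137.8/1.2 = 94.125.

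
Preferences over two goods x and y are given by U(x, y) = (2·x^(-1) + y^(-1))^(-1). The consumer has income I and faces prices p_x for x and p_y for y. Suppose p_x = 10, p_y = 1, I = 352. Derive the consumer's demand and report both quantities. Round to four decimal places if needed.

x* = 28.7674, y* = 64.3259

MRS = MU_x/MU_y = 2·(y/x)^(2). Set equal to p_x/p_y.
Hence y/x = ((1/2)·p_x/p_y)^(1/(2)), i.e. raised to the 0.5 power.
Substitute y = (y/x)·x into the budget: x* = I/(p_x + p_y·(y/x)).
Numerically y/x = 2.236068, so x* = 352/(10 + 1·2.236068) = 28.7674 and y* = 2.236068·28.7674 = 64.3259.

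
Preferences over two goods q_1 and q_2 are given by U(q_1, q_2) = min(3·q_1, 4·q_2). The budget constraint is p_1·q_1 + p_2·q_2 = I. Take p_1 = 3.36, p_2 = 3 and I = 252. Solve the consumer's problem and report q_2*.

With perfect complements, no substitution: consume in ratio q_1:q_2 = 4:3.
Budget: p_1·q_1 + p_2·(3/4)·q_1 = I, so (4·p_1 + 3·p_2)·q_1 = 4·I.
Demand: q_1*(p_1,p_2,I) = 4·I/(4·p_1 + 3·p_2), q_2* = 3·I/(4·p_1 + 3·p_2).
Here 4·3.36 + 3·3 = 22.44, giving q_2* = 33.6898.

q_2* = 33.6898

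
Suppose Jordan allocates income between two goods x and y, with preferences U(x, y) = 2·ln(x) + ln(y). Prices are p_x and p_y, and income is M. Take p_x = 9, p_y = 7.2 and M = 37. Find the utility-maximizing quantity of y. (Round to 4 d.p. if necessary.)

y* = 1.713

MU_x/MU_y = (2·y)/(x); tangency sets this equal to p_x/p_y.
Rearranging, p_y·y = (1/2)·p_x·x. Substituting into the budget gives p_x·x·(1 + (1/2)) = M.
Demand: x*(p_x,p_y,M) = 2/3·M/p_x and y* = 1/3·M/p_y.
At p_x=9, p_y=7.2, M=37: y* = 1/3·37/7.2 = 1.713.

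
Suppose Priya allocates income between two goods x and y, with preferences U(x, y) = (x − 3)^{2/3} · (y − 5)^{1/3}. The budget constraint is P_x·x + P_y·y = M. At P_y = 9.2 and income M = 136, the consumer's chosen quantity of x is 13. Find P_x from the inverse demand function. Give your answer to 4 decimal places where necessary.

P_x = 5

This is Cobb-Douglas in (x−3, y−5): tangency gives 2/3·P_y·(y−5) = 1/3·P_x·(x−3).
Substituting into the budget: x* = 3 + 2/3·(M − 3·P_x − 5·P_y)/P_x, and y* = 5 + 1/3·(…)/P_y.
Set x* = 13 in the demand function and solve for P_x: P_x = 5.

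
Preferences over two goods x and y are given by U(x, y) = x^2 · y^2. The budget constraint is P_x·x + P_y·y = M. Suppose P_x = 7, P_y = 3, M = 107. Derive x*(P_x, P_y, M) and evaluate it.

MU_x/MU_y = (2·y)/(2·x); tangency sets this equal to P_x/P_y.
So 2·P_y·y = 2·P_x·x; combined with the budget, a share 0.5 of income goes to x.
Demand: x*(P_x,P_y,M) = 0.5·M/P_x and y* = 0.5·M/P_y.
At P_x=7, P_y=3, M=107: x* = 0.5·107/7 = 7.6429.

x* = 7.6429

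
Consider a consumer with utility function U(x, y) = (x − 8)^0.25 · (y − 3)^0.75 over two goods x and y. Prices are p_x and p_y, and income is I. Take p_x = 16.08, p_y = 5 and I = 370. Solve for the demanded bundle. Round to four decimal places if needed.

x* = 11.5193, y* = 36.954

This is Cobb-Douglas in (x−8, y−3): tangency gives 0.25·p_y·(y−3) = 0.75·p_x·(x−8).
After buying the subsistence bundle (8, 3), a share 0.25 of the remaining income goes to x: x* = 8 + 0.25·(I − 8p_x − 3p_y)/p_x.
Discretionary income = 370 − 8·16.08 − 3·5 = 226.36; x* = 8 + 0.25·226.36/16.08 = 11.5193; y* = 3 + 0.75·226.36/5 = 36.954.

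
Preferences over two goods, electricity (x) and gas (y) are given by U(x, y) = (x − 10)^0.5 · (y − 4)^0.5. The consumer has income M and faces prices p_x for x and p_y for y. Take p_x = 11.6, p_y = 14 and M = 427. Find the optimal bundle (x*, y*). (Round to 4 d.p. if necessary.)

This is Cobb-Douglas in (x−10, y−4): tangency gives 0.5·p_y·(y−4) = 0.5·p_x·(x−10).
After buying the subsistence bundle (10, 4), a share 0.5 of the remaining income goes to x: x* = 10 + 0.5·(M − 10p_x − 4p_y)/p_x.
Discretionary income = 427 − 10·11.6 − 4·14 = 255; x* = 10 + 0.5·255/11.6 = 20.9914; y* = 4 + 0.5·255/14 = 13.1071.

x* = 20.9914, y* = 13.1071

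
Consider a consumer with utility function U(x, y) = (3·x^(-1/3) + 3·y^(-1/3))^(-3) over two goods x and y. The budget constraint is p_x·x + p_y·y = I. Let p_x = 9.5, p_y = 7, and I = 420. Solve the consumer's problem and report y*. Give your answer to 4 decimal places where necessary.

MRS = MU_x/MU_y = (y/x)^(4/3). Set equal to p_x/p_y.
Solve for the ratio: y/x = [p_x/p_y]^(0.75).
With the ratio pinned down, the budget gives x* = I/(p_x + p_y·(y/x)) and y* = (y/x)·x*.
Numerically y/x = 1.257388, so x* = 420/(9.5 + 7·1.257388) = 22.9487 and y* = 1.257388·22.9487 = 28.8554.

y* = 28.8554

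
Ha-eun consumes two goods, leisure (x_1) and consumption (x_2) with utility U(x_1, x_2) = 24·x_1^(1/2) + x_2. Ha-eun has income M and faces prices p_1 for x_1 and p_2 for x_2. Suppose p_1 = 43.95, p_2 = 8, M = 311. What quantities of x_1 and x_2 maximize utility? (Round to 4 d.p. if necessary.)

x_1* = 4.7712, x_2* = 12.6634

MU_x_1 = 12/√x_1, MU_x_2 = 1. Tangency: 12/√x_1 = p_1/p_2.
Solve: √x_1 = 12·p_2/p_1, so x_1*(p_1,p_2) = (12·p_2/p_1)², and x_2* = (M − p_1·x_1*)/p_2.
Plugging in: x_1* = (12·8/43.95)² = 4.7712, x_2* = 12.6634.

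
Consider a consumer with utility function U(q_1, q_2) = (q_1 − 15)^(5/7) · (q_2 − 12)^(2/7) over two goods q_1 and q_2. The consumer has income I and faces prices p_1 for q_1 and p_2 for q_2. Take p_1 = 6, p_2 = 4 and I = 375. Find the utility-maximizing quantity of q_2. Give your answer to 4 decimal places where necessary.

q_2* = 28.9286

This is Cobb-Douglas in (q_1−15, q_2−12): tangency gives 5/7·p_2·(q_2−12) = 2/7·p_1·(q_1−15).
After buying the subsistence bundle (15, 12), a share 5/7 of the remaining income goes to q_1: q_1* = 15 + 5/7·(I − 15p_1 − 12p_2)/p_1.
Discretionary income = 375 − 15·6 − 12·4 = 237; q_2* = 12 + 2/7·237/4 = 28.9286.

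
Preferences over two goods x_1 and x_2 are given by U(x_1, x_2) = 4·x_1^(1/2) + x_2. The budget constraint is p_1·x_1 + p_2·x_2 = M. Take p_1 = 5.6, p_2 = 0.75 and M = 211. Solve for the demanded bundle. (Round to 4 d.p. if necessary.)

Utility is quasi-linear in x_2; the FOC for x_1 is 2/√x_1 = p_1/p_2.
Thus x_1* = (2·p_2/p_1)² — independent of M — with the rest of income spent on x_2.
Plugging in: x_1* = (2·0.75/5.6)² = 0.0717, x_2* = 280.7976.

x_1* = 0.0717, x_2* = 280.7976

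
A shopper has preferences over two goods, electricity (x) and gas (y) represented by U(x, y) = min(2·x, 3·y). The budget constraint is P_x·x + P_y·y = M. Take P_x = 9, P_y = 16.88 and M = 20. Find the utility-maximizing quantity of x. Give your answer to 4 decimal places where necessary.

With perfect complements, no substitution: consume in ratio x:y = 3:2.
Budget: P_x·x + P_y·(2/3)·x = M, so (3·P_x + 2·P_y)·x = 3·M.
Demand: x*(P_x,P_y,M) = 3·M/(3·P_x + 2·P_y), y* = 2·M/(3·P_x + 2·P_y).
Here 3·9 + 2·16.88 = 60.76, giving x* = 0.9875.

x* = 0.9875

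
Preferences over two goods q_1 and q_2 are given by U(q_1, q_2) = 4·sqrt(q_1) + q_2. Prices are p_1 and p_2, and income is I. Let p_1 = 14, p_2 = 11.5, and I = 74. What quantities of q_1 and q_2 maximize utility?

Plugging in: q_1* = (2·11.5/14)² = 2.699, q_2* = 3.1491.

q_1* = 2.699, q_2* = 3.1491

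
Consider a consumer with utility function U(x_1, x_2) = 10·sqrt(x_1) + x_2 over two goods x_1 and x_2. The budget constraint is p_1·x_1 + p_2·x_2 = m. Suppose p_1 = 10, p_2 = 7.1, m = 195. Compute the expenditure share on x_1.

share on x_1 = 0.6463

Set MRS = p_1/p_2: 5·x_1^(−1/2) = p_1/p_2.
Thus x_1* = (5·p_2/p_1)² — independent of m — with the rest of income spent on x_2.
Plugging in: x_1* = (5·7.1/10)² = 12.6025, x_2* = 9.7148.
Expenditure on x_1: 10·12.6025 = 126.025; share = 0.6463.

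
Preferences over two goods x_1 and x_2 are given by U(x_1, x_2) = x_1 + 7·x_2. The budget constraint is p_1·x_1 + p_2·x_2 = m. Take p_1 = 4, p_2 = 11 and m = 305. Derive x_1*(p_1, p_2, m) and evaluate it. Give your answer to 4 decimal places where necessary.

x_1* = 0

Numerically: x_1* = 0, x_2* = 27.7273.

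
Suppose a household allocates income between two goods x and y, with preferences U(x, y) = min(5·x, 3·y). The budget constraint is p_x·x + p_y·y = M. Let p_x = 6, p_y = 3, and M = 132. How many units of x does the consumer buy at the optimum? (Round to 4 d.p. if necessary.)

x* = 12

With perfect complements, no substitution: consume in ratio x:y = 3:5.
Budget: p_x·x + p_y·(5/3)·x = M, so (3·p_x + 5·p_y)·x = 3·M.
Demand: x*(p_x,p_y,M) = 3·M/(3·p_x + 5·p_y), y* = 5·M/(3·p_x + 5·p_y).
Here 3·6 + 5·3 = 33, giving x* = 12.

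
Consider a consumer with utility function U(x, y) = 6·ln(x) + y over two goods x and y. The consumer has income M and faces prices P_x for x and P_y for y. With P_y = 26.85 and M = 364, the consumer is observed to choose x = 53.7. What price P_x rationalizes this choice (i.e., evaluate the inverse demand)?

P_x = 3

MU_x = 6/x, MU_y = 1. Tangency: 6/x = P_x/P_y.
So x*(P_x,P_y) = 6·P_y/P_x, independent of income; and y* = (M − 6·P_y)/P_y.
Set x* = 53.7 in the demand function and solve for P_x: P_x = 3.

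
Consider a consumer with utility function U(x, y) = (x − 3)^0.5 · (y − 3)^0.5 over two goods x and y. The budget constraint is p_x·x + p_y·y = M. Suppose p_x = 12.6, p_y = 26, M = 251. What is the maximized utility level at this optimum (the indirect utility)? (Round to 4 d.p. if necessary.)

MRS = (y−3)/(x−3). Tangency with p_x/p_y gives y−3 = (p_x/p_y)·(x−3).
Substituting into the budget: x* = 3 + 0.5·(M − 3·p_x − 3·p_y)/p_x, and y* = 3 + 0.5·(…)/p_y.
Discretionary income = 251 − 3·12.6 − 3·26 = 135.2; x* = 3 + 0.5·135.2/12.6 = 8.3651; y* = 3 + 0.5·135.2/26 = 5.6.
Utility at the optimum: U(8.3651, 5.6) = 3.7349.

V = 3.7349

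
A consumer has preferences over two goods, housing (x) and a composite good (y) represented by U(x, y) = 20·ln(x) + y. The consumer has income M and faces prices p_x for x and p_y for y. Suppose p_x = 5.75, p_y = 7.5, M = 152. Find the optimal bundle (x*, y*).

Set MRS = p_x/p_y: (20/x)/1 = p_x/p_y.
So x*(p_x,p_y) = 20·p_y/p_x, independent of income; and y* = (M − 20·p_y)/p_y.
At the given prices: x* = 20·7.5/5.75 = 26.087, and y* = 0.2667.

x* = 26.087, y* = 0.2667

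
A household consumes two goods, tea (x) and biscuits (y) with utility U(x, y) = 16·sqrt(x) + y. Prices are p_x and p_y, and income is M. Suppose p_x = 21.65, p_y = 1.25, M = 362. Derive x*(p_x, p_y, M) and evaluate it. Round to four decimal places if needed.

Thus x* = (8·p_y/p_x)² — independent of M — with the rest of income spent on y.
Plugging in: x* = (8·1.25/21.65)² = 0.2133.

x* = 0.2133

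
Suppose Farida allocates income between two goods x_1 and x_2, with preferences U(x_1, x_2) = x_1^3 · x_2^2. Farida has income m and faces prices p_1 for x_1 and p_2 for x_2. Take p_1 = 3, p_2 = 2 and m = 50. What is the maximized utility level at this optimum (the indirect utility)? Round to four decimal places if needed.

Tangency: MRS = (3/2)·x_2/x_1 = p_1/p_2.
So 3·p_2·x_2 = 2·p_1·x_1; combined with the budget, a share 0.6 of income goes to x_1.
Demand: x_1*(p_1,p_2,m) = 0.6·m/p_1 and x_2* = 0.4·m/p_2.
At p_1=3, p_2=2, m=50: x_1* = 0.6·50/3 = 10, x_2* = 10.
Utility at the optimum: U(10, 10) = 100000.

V = 100000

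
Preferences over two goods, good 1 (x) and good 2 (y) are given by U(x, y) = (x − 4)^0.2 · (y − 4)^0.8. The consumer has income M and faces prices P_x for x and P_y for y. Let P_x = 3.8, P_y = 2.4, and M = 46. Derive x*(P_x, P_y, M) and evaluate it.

Substituting into the budget: x* = 4 + 0.2·(M − 4·P_x − 4·P_y)/P_x, and y* = 4 + 0.8·(…)/P_y.
Discretionary income = 46 − 4·3.8 − 4·2.4 = 21.2; x* = 4 + 0.2·21.2/3.8 = 5.1158.

x* = 5.1158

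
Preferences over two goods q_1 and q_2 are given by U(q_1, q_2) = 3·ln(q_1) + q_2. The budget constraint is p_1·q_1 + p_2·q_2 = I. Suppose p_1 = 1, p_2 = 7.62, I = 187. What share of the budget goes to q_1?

Set MRS = p_1/p_2: (3/q_1)/1 = p_1/p_2.
So q_1*(p_1,p_2) = 3·p_2/p_1, independent of income; and q_2* = (I − 3·p_2)/p_2.
At the given prices: q_1* = 3·7.62/1 = 22.86, and q_2* = 21.5407.
Expenditure on q_1: 1·22.86 = 22.86; share = 0.1222.

share on q_1 = 0.1222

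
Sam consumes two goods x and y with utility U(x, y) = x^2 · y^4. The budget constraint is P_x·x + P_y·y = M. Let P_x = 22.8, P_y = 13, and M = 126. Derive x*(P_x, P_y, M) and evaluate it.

The MRS is (1/2)·y/x. Set MRS = P_x/P_y.
So 2·P_y·y = 4·P_x·x; combined with the budget, a share 1/3 of income goes to x.
Demand: x*(P_x,P_y,M) = 1/3·M/P_x and y* = 2/3·M/P_y.
At P_x=22.8, P_y=13, M=126: x* = 1/3·126/22.8 = 1.8421.

x* = 1.8421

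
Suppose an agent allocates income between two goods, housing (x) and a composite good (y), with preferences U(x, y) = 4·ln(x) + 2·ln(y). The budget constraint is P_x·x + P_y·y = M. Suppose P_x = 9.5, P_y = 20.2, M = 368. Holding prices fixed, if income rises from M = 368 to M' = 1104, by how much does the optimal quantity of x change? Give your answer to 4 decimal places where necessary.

Δx* = 51.6491

Tangency: MRS = 2·y/x = P_x/P_y.
So 4·P_y·y = 2·P_x·x; combined with the budget, a share 2/3 of income goes to x.
Demand: x*(P_x,P_y,M) = 2/3·M/P_x and y* = 1/3·M/P_y.
At P_x=9.5, P_y=20.2, M=368: x* = 2/3·368/9.5 = 25.8246.
At M' = 1104: x* = 77.4737. Change: 77.4737 − 25.8246 = 51.6491.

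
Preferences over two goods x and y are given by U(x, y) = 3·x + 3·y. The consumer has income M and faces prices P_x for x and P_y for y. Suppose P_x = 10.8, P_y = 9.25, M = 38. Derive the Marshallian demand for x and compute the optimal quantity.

x* = 0

Linear utility — the consumer picks whichever good has higher MU/price: 3/10.8 = 0.2778 vs 3/9.25 = 0.3243.
y gives more utility per dollar, so spend all income on y: y* = M/P_y, x* = 0.
Numerically: x* = 0, y* = 4.1081.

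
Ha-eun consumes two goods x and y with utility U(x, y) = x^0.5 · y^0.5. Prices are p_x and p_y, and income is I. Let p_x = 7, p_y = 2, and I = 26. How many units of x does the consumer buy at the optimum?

At p_x=7, p_y=2, I=26: x* = 0.5·26/7 = 1.8571.

x* = 1.8571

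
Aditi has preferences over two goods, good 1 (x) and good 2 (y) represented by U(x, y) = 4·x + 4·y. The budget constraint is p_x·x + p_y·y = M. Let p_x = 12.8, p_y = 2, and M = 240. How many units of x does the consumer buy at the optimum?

x* = 0

Perfect substitutes: compare marginal utility per dollar. 4/p_x vs 4/p_y → 0.3125 vs 2.
y gives more utility per dollar, so spend all income on y: y* = M/p_y, x* = 0.
Numerically: x* = 0, y* = 120.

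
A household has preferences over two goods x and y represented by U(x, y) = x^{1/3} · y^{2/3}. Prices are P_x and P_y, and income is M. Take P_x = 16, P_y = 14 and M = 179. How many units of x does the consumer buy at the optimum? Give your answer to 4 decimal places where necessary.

The MRS is (1/2)·y/x. Set MRS = P_x/P_y.
So 1/3·P_y·y = 2/3·P_x·x; combined with the budget, a share 1/3 of income goes to x.
Demand: x*(P_x,P_y,M) = 1/3·M/P_x and y* = 2/3·M/P_y.
At P_x=16, P_y=14, M=179: x* = 1/3·179/16 = 3.7292.

x* = 3.7292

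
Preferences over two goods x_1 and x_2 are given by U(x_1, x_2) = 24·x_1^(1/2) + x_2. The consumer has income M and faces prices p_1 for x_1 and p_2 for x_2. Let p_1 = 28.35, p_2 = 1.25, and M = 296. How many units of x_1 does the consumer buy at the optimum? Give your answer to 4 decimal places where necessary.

Utility is quasi-linear in x_2; the FOC for x_1 is 12/√x_1 = p_1/p_2.
Solve: √x_1 = 12·p_2/p_1, so x_1*(p_1,p_2) = (12·p_2/p_1)², and x_2* = (M − p_1·x_1*)/p_2.
Plugging in: x_1* = (12·1.25/28.35)² = 0.2799.

x_1* = 0.2799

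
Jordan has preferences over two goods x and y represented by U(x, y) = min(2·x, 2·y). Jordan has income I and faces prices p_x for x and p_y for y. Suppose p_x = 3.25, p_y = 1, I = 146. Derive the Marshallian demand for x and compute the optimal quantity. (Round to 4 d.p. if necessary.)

x* = 34.3529

Here 2·3.25 + 2·1 = 8.5, giving x* = 34.3529.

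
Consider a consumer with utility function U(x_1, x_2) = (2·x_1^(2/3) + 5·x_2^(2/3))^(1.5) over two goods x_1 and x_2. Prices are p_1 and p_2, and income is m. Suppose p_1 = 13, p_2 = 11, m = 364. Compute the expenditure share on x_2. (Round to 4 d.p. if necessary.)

share on x_2 = 0.9562

MRS = MU_x_1/MU_x_2 = (2/5)·(x_2/x_1)^(1/3). Set equal to p_1/p_2.
Solve for the ratio: x_2/x_1 = [(5/2)·p_1/p_2]^(3).
Substitute x_2 = (x_2/x_1)·x_1 into the budget: x_1* = m/(p_1 + p_2·(x_2/x_1)).
Numerically x_2/x_1 = 25.791228, so x_1* = 364/(13 + 11·25.791228) = 1.2268 and x_2* = 25.791228·1.2268 = 31.641.
Expenditure on x_2: 11·31.641 = 348.0514; share = 0.9562.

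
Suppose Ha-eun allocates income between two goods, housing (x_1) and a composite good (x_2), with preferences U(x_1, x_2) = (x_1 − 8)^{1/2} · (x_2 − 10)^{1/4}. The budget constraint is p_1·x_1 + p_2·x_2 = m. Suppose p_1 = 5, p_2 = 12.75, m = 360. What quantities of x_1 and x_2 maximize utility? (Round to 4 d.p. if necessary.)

x_1* = 33.6667, x_2* = 15.0327

This is Cobb-Douglas in (x_1−8, x_2−10): tangency gives 0.5·p_2·(x_2−10) = 0.25·p_1·(x_1−8).
After buying the subsistence bundle (8, 10), a share 2/3 of the remaining income goes to x_1: x_1* = 8 + 2/3·(m − 8p_1 − 10p_2)/p_1.
Discretionary income = 360 − 8·5 − 10·12.75 = 192.5; x_1* = 8 + 2/3·192.5/5 = 33.6667; x_2* = 10 + 1/3·192.5/12.75 = 15.0327.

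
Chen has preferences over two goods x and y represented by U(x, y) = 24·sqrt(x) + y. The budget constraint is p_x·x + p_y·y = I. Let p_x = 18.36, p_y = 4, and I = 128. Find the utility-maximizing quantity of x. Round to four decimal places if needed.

x* = 6.835

Set MRS = p_x/p_y: 12·x^(−1/2) = p_x/p_y.
Thus x* = (12·p_y/p_x)² — independent of I — with the rest of income spent on y.
Plugging in: x* = (12·4/18.36)² = 6.835.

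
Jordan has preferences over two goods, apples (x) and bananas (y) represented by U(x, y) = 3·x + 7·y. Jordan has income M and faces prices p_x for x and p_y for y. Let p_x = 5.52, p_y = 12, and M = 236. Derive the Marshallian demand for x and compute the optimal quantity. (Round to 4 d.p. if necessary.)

x* = 0

Linear utility — the consumer picks whichever good has higher MU/price: 3/5.52 = 0.5435 vs 7/12 = 0.5833.
y gives more utility per dollar, so spend all income on y: y* = M/p_y, x* = 0.
Numerically: x* = 0, y* = 19.6667.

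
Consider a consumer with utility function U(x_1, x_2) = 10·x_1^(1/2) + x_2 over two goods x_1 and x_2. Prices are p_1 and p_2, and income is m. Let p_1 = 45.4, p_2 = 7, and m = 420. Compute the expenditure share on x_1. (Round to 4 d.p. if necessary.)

Utility is quasi-linear in x_2; the FOC for x_1 is 5/√x_1 = p_1/p_2.
Solve: √x_1 = 5·p_2/p_1, so x_1*(p_1,p_2) = (5·p_2/p_1)², and x_2* = (m − p_1·x_1*)/p_2.
Plugging in: x_1* = (5·7/45.4)² = 0.5943, x_2* = 56.1454.
Expenditure on x_1: 45.4·0.5943 = 26.9824; share = 0.0642.

share on x_1 = 0.0642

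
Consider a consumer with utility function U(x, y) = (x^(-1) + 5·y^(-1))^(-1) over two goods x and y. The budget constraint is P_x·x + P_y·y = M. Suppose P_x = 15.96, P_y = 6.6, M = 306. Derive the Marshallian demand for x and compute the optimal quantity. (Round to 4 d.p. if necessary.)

x* = 7.8644

MRS = MU_x/MU_y = (1/5)·(y/x)^(2). Set equal to P_x/P_y.
Solve for the ratio: y/x = [5·P_x/P_y]^(0.5).
Substitute y = (y/x)·x into the budget: x* = M/(P_x + P_y·(y/x)).
Numerically y/x = 3.477198, so x* = 306/(15.96 + 6.6·3.477198) = 7.8644.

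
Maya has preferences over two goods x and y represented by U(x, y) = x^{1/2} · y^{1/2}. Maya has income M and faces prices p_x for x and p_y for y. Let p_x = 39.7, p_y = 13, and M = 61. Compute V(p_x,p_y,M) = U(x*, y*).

V = 1.3426

The MRS is y/x. Set MRS = p_x/p_y.
So 0.5·p_y·y = 0.5·p_x·x; combined with the budget, a share 0.5 of income goes to x.
Demand: x*(p_x,p_y,M) = 0.5·M/p_x and y* = 0.5·M/p_y.
At p_x=39.7, p_y=13, M=61: x* = 0.5·61/39.7 = 0.7683, y* = 2.3462.
Utility at the optimum: U(0.7683, 2.3462) = 1.3426.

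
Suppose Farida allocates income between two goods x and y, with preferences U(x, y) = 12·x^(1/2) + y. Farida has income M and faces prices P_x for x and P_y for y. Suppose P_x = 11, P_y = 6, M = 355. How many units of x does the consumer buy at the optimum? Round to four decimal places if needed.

Utility is quasi-linear in y; the FOC for x is 6/√x = P_x/P_y.
Thus x* = (6·P_y/P_x)² — independent of M — with the rest of income spent on y.
Plugging in: x* = (6·6/11)² = 10.7107.

x* = 10.7107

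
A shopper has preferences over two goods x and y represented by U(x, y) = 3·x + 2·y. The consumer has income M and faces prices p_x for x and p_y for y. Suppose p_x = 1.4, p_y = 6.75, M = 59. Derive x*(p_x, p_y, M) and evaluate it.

x* = 42.1429

Perfect substitutes: compare marginal utility per dollar. 3/p_x vs 2/p_y → 2.1429 vs 0.2963.
x gives more utility per dollar, so spend all income on x: x* = M/p_x, y* = 0.
Numerically: x* = 42.1429, y* = 0.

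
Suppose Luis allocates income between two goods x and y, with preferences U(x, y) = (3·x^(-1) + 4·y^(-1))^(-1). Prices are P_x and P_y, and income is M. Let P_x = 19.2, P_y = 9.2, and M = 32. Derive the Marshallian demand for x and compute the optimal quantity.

MRS = MU_x/MU_y = (3/4)·(y/x)^(2). Set equal to P_x/P_y.
Hence y/x = ((4/3)·P_x/P_y)^(1/(2)), i.e. raised to the 0.5 power.
Substitute y = (y/x)·x into the budget: x* = M/(P_x + P_y·(y/x)).
Numerically y/x = 1.668115, so x* = 32/(19.2 + 9.2·1.668115) = 0.9263.

x* = 0.9263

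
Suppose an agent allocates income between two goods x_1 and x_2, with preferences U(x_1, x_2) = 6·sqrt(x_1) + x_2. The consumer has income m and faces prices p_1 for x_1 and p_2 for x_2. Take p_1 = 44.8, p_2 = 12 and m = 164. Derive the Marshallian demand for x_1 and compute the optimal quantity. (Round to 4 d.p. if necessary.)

MU_x_1 = 3/√x_1, MU_x_2 = 1. Tangency: 3/√x_1 = p_1/p_2.
Thus x_1* = (3·p_2/p_1)² — independent of m — with the rest of income spent on x_2.
Plugging in: x_1* = (3·12/44.8)² = 0.6457.

x_1* = 0.6457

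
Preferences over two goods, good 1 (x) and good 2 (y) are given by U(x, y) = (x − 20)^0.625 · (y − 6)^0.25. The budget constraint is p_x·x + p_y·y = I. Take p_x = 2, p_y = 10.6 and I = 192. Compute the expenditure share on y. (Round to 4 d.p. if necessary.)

MRS = (5/2)·(y−6)/(x−20). Tangency with p_x/p_y gives y−6 = (2/5)·(p_x/p_y)·(x−20).
Substituting into the budget: x* = 20 + 5/7·(I − 20·p_x − 6·p_y)/p_x, and y* = 6 + 2/7·(…)/p_y.
Discretionary income = 192 − 20·2 − 6·10.6 = 88.4; x* = 20 + 5/7·88.4/2 = 51.5714; y* = 6 + 2/7·88.4/10.6 = 8.3827.
Expenditure on y: 10.6·8.3827 = 88.8571; share = 0.4628.

share on y = 0.4628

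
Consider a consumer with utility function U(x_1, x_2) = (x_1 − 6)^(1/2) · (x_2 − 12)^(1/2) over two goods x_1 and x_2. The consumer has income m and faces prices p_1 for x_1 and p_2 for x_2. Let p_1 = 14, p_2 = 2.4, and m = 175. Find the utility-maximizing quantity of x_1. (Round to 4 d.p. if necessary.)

x_1* = 8.2214

Let x_1' = x_1−6, x_2' = x_2−12. MRS = x_2'/x_1' = p_1/p_2.
Substituting into the budget: x_1* = 6 + 0.5·(m − 6·p_1 − 12·p_2)/p_1, and x_2* = 12 + 0.5·(…)/p_2.
Discretionary income = 175 − 6·14 − 12·2.4 = 62.2; x_1* = 6 + 0.5·62.2/14 = 8.2214.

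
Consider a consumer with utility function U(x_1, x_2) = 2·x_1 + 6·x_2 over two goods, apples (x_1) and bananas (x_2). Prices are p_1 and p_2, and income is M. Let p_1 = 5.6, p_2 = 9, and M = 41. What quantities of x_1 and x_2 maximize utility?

Linear utility — the consumer picks whichever good has higher MU/price: 2/5.6 = 0.3571 vs 6/9 = 0.6667.
x_2 gives more utility per dollar, so spend all income on x_2: x_2* = M/p_2, x_1* = 0.
Numerically: x_1* = 0, x_2* = 4.5556.

x_1* = 0, x_2* = 4.5556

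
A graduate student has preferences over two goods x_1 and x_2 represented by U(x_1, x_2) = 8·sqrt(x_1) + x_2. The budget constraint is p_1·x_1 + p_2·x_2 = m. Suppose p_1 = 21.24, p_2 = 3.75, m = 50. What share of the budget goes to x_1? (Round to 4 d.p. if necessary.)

Solve: √x_1 = 4·p_2/p_1, so x_1*(p_1,p_2) = (4·p_2/p_1)², and x_2* = (m − p_1·x_1*)/p_2.
Plugging in: x_1* = (4·3.75/21.24)² = 0.4987, x_2* = 10.5085.
Expenditure on x_1: 21.24·0.4987 = 10.5932; share = 0.2119.

share on x_1 = 0.2119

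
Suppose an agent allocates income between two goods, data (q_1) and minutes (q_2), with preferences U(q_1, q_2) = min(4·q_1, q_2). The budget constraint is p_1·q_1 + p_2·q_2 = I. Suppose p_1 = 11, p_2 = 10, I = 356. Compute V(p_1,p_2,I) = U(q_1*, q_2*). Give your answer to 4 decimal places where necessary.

V = 27.9216

Leontief preferences: the optimum is at the kink where q_1/1 = q_2/4, i.e. q_2 = 4·q_1.
Budget: p_1·q_1 + p_2·4·q_1 = I, so (p_1 + 4·p_2)·q_1 = I.
Demand: q_1*(p_1,p_2,I) = I/(p_1 + 4·p_2), q_2* = 4·I/(p_1 + 4·p_2).
Here 11 + 4·10 = 51, giving q_1* = 6.9804 and q_2* = 27.9216.
Utility at the optimum: U(6.9804, 27.9216) = 27.9216.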